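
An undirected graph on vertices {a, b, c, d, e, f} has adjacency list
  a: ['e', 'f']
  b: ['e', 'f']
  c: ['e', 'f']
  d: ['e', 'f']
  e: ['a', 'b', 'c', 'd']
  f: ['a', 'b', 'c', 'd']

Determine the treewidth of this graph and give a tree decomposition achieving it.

The largest bag has 3 vertices, giving width 2; this decomposition certifies tw(G) ≤ 2. The edges e–a–f–b–e form a cycle, so G is not a tree and its treewidth is at least 2. Combining the bounds, tw(G) = 2.

Treewidth 2.
Bags: B1 = {a, e, f}  B2 = {b, e, f}  B3 = {c, e, f}  B4 = {d, e, f}
Tree: B1–B2, B2–B3, B3–B4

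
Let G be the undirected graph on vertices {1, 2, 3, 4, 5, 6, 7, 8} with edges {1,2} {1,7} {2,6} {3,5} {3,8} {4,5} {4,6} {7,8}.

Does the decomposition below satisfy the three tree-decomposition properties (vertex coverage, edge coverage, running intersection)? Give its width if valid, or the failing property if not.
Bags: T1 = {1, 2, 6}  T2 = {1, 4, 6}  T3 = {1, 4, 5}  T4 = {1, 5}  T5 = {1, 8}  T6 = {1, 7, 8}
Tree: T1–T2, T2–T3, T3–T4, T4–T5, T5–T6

A tree decomposition must satisfy three properties: every vertex lies in some bag; for every edge, both endpoints lie together in some bag; and for every vertex, the bags containing it form a connected subtree. Here vertex 3 appears in no bag, so the decomposition is invalid.

No — vertex 3 appears in no bag.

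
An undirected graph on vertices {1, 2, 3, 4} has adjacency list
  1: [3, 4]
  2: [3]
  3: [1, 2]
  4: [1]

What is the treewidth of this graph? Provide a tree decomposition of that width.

Every bag has size at most 2, so the width is 2 − 1 = 1 and tw(G) ≤ 1. Since G has at least one edge (e.g. 1–3), it is not an edgeless graph, so tw(G) ≥ 1. Hence tw(G) = 1 exactly.

Treewidth 1.
Bags: B1 = {1, 3}  B2 = {1, 4}  B3 = {2, 3}
Tree: B1–B2, B1–B3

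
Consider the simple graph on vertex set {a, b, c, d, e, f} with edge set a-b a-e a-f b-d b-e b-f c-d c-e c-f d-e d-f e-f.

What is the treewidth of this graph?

A width-3 tree decomposition is:
Bags: B1 = {c, d, e, f}  B2 = {b, d, e, f}  B3 = {a, b, e, f}
Tree: B1–B2, B2–B3
The largest bag has 4 vertices, giving width 3; this decomposition certifies tw(G) ≤ 3. On the other hand G contains the 4-clique {c, d, e, f}. A clique must lie in a single bag of any decomposition, so no decomposition can have width below 3. Combining the bounds, tw(G) = 3.

3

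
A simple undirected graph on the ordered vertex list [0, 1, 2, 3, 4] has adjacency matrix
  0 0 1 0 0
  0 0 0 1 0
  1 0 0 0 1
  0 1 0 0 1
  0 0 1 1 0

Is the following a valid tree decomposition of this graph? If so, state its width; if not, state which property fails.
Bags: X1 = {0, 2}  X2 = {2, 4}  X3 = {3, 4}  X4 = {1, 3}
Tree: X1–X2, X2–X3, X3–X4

Yes; width 1.

Every vertex of G appears in some bag (union = {0, 1, 2, 3, 4}); every edge is covered by a bag; and for each vertex v the set of bags containing v is connected in the bag tree. The decomposition is therefore valid. The largest bag has 2 vertices, so the width is 1.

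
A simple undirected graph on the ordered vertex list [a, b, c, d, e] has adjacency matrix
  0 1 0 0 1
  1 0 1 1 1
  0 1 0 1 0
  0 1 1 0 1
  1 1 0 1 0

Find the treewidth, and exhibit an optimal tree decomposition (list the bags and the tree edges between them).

Each bag holds 3 vertices, so the decomposition has width 2, which upper-bounds the treewidth. Conversely, {b, d, e} is a clique of size 3, and the vertices of any clique must share a bag in every tree decomposition; so some bag has ≥ 3 vertices and tw(G) ≥ 2. Hence tw(G) = 2 exactly.

Treewidth 2.
Bags: B1 = {a, b, e}  B2 = {b, d, e}  B3 = {b, c, d}
Tree: B1–B2, B2–B3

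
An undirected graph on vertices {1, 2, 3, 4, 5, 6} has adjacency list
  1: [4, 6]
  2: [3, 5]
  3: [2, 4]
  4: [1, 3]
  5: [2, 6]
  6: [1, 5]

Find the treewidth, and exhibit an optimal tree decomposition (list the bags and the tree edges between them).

Treewidth 2.
One optimal decomposition is:
Bags: B1 = {2, 5, 6}  B2 = {2, 3, 6}  B3 = {3, 4, 6}  B4 = {1, 4, 6}
Tree: B1–B2, B2–B3, B3–B4

Every bag has size at most 3, so the width is 3 − 1 = 2 and tw(G) ≤ 2. The edges 6–5–2–3–4–1–6 form a cycle, so G is not a tree and its treewidth is at least 2. Therefore the treewidth is 2.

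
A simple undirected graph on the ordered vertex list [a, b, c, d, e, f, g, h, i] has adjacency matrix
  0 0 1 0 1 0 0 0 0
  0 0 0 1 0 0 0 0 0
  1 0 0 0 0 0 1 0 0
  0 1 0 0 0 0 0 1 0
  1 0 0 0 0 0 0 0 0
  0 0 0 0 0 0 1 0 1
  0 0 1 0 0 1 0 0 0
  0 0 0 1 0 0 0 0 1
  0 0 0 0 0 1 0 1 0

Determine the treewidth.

A width-1 tree decomposition is:
Bags: B1 = {b, d}  B2 = {d, h}  B3 = {h, i}  B4 = {f, i}  B5 = {f, g}  B6 = {c, g}  B7 = {a, c}  B8 = {a, e}
Tree: B1–B2, B2–B3, B3–B4, B4–B5, B5–B6, B6–B7, B7–B8
Each bag holds 2 vertices, so the decomposition has width 1, which upper-bounds the treewidth. Since G has at least one edge (e.g. b–d), it is not an edgeless graph, so tw(G) ≥ 1. Hence tw(G) = 1 exactly.

1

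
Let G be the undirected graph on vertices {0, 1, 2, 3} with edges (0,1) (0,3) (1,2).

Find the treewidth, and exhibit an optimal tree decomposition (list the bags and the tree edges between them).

Treewidth 1.
One optimal decomposition is:
Bags: B1 = {0, 3}  B2 = {0, 1}  B3 = {1, 2}
Tree: B1–B2, B2–B3

Each bag holds 2 vertices, so the decomposition has width 1, which upper-bounds the treewidth. G has an edge, so its treewidth is at least 1. Hence tw(G) = 1 exactly.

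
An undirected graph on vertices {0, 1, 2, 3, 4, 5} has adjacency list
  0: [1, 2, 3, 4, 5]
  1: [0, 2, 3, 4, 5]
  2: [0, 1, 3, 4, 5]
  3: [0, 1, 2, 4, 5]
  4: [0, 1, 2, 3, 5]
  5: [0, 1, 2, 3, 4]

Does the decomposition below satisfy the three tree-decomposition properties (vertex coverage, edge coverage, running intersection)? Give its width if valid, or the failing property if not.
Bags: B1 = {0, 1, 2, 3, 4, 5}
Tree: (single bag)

Yes; width 5.

Every vertex of G appears in some bag (union = {0, 1, 2, 3, 4, 5}); every edge is covered by a bag; and for each vertex v the set of bags containing v is connected in the bag tree. The decomposition is therefore valid. The largest bag has 6 vertices, so the width is 5.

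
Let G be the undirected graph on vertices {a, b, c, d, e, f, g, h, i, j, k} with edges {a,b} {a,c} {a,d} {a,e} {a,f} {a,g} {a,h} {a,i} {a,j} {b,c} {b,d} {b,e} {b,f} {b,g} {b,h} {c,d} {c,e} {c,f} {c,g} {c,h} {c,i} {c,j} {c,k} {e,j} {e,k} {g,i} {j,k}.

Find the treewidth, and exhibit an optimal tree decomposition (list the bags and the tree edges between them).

Each bag holds 4 vertices, so the decomposition has width 3, which upper-bounds the treewidth. For the lower bound, the 4 vertices {a, c, e, j} are pairwise adjacent, and any tree decomposition puts a clique entirely inside one bag — forcing width ≥ 3. Combining the bounds, tw(G) = 3.

Treewidth 3.
One such decomposition:
Bags: B1 = {a, b, c, g}  B2 = {a, c, g, i}  B3 = {a, b, c, d}  B4 = {a, b, c, e}  B5 = {a, c, e, j}  B6 = {c, e, j, k}  B7 = {a, b, c, h}  B8 = {a, b, c, f}
Tree: B1–B2, B1–B3, B1–B4, B4–B5, B5–B6, B1–B7, B7–B8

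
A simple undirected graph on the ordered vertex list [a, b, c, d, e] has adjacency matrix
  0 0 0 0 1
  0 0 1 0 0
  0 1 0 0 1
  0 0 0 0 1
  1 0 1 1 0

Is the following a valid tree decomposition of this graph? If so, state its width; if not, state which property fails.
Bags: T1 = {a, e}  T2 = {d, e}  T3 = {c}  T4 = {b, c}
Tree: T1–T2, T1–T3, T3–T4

A tree decomposition must satisfy three properties: every vertex lies in some bag; for every edge, both endpoints lie together in some bag; and for every vertex, the bags containing it form a connected subtree. Here edge (e,c) lies in no bag, so the decomposition is invalid.

No — edge (e,c) lies in no bag.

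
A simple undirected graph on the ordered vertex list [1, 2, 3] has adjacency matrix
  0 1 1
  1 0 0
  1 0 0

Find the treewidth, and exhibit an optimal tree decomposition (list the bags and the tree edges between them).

Treewidth 1.
One optimal decomposition is:
Bags: B1 = {1, 3}  B2 = {1, 2}
Tree: B1–B2

The largest bag has 2 vertices, giving width 1; this decomposition certifies tw(G) ≤ 1. Any graph with an edge has treewidth ≥ 1, and G has the edge 3–1. Therefore the treewidth is 1.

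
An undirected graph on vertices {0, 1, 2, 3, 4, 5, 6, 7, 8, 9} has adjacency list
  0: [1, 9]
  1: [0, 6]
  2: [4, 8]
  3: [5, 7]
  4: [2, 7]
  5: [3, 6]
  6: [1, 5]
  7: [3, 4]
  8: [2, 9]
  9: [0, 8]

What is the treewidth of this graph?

A width-2 tree decomposition is:
Bags: B1 = {1, 5, 6}  B2 = {1, 3, 5}  B3 = {1, 3, 7}  B4 = {1, 4, 7}  B5 = {1, 2, 4}  B6 = {1, 2, 8}  B7 = {1, 8, 9}  B8 = {0, 1, 9}
Tree: B1–B2, B2–B3, B3–B4, B4–B5, B5–B6, B6–B7, B7–B8
Each bag holds 3 vertices, so the decomposition has width 2, which upper-bounds the treewidth. The edges 1–6–5–3–7–4–2–8–9–0–1 form a cycle, so G is not a tree and its treewidth is at least 2. The upper and lower bounds meet at 2, so that is the treewidth.

2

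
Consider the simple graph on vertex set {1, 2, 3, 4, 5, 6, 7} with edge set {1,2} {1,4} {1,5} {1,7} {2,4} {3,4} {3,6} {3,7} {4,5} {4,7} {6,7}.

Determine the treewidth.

2

A width-2 tree decomposition is:
Bags: B1 = {1, 4, 7}  B2 = {1, 2, 4}  B3 = {3, 4, 7}  B4 = {3, 6, 7}  B5 = {1, 4, 5}
Tree: B1–B2, B1–B3, B3–B4, B2–B5
Each bag holds 3 vertices, so the decomposition has width 2, which upper-bounds the treewidth. Conversely, {1, 2, 4} is a clique of size 3, and the vertices of any clique must share a bag in every tree decomposition; so some bag has ≥ 3 vertices and tw(G) ≥ 2. The upper and lower bounds meet at 2, so that is the treewidth.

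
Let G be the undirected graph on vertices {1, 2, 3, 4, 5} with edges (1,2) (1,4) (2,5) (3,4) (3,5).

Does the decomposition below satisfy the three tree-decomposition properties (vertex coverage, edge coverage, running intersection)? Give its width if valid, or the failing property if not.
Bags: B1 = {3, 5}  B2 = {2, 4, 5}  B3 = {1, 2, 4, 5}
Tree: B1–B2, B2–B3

No — edge (4,3) lies in no bag.

A tree decomposition must satisfy three properties: every vertex lies in some bag; for every edge, both endpoints lie together in some bag; and for every vertex, the bags containing it form a connected subtree. Here edge (4,3) lies in no bag, so the decomposition is invalid.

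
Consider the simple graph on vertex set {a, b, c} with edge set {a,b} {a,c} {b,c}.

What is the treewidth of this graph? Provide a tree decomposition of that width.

With just one bag of size 3, the width is 3 − 1 = 2, so tw(G) ≤ 2. For the lower bound, the 3 vertices {a, b, c} are pairwise adjacent, and any tree decomposition puts a clique entirely inside one bag — forcing width ≥ 2. Hence tw(G) = 2 exactly.

Treewidth 2.
Bags: B1 = {a, b, c}
Tree: (single bag)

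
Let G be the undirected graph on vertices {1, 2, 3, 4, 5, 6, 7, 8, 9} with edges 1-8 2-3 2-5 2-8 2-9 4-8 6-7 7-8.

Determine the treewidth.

1

A width-1 tree decomposition is:
Bags: B1 = {7, 8}  B2 = {6, 7}  B3 = {2, 8}  B4 = {1, 8}  B5 = {4, 8}  B6 = {2, 5}  B7 = {2, 9}  B8 = {2, 3}
Tree: B1–B2, B1–B3, B3–B4, B4–B5, B3–B6, B6–B7, B3–B8
Every bag has size at most 2, so the width is 2 − 1 = 1 and tw(G) ≤ 1. Any graph with an edge has treewidth ≥ 1, and G has the edge 8–7. Combining the bounds, tw(G) = 1.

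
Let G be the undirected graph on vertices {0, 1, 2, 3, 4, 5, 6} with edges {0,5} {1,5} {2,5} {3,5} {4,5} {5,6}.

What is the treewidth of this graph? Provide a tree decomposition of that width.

Every bag has size at most 2, so the width is 2 − 1 = 1 and tw(G) ≤ 1. Since G has at least one edge (e.g. 5–4), it is not an edgeless graph, so tw(G) ≥ 1. Hence tw(G) = 1 exactly.

Treewidth 1.
Bags: B1 = {4, 5}  B2 = {2, 5}  B3 = {3, 5}  B4 = {5, 6}  B5 = {1, 5}  B6 = {0, 5}
Tree: B1–B2, B1–B3, B1–B4, B4–B5, B2–B6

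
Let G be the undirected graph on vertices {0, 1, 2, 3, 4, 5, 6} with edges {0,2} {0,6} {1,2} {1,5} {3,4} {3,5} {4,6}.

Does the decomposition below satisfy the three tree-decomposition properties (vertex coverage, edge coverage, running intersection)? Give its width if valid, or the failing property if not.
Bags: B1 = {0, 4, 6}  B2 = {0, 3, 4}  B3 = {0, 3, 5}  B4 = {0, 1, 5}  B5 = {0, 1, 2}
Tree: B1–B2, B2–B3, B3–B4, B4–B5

Yes; width 2.

Checking the three conditions: (i) the bags cover all of {0, 1, 2, 3, 4, 5, 6}; (ii) for each edge, some bag contains both endpoints; (iii) the bags containing any fixed vertex form a subtree. All hold, so the decomposition is valid with width 3 − 1 = 2.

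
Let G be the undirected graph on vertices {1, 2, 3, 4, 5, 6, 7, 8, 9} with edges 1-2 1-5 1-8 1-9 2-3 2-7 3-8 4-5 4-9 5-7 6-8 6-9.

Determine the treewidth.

3

A width-3 tree decomposition is:
Bags: B1 = {3, 6, 8, 9}  B2 = {1, 3, 8, 9}  B3 = {1, 2, 3, 9}  B4 = {1, 2, 4, 9}  B5 = {1, 2, 4, 5}  B6 = {2, 4, 5, 7}
Tree: B1–B2, B2–B3, B3–B4, B4–B5, B5–B6
Each bag holds 4 vertices, so the decomposition has width 3, which upper-bounds the treewidth. For the lower bound: the 4 vertex sets {3,6,8}, {9}, {1}, {2,4,5,7} are disjoint, each induces a connected subgraph, and every pair is joined by at least one edge of G. Contracting each set to a single vertex therefore yields K_{4} as a minor, and since treewidth is minor-monotone, tw(G) ≥ tw(K_{4}) = 3. The upper and lower bounds meet at 3, so that is the treewidth.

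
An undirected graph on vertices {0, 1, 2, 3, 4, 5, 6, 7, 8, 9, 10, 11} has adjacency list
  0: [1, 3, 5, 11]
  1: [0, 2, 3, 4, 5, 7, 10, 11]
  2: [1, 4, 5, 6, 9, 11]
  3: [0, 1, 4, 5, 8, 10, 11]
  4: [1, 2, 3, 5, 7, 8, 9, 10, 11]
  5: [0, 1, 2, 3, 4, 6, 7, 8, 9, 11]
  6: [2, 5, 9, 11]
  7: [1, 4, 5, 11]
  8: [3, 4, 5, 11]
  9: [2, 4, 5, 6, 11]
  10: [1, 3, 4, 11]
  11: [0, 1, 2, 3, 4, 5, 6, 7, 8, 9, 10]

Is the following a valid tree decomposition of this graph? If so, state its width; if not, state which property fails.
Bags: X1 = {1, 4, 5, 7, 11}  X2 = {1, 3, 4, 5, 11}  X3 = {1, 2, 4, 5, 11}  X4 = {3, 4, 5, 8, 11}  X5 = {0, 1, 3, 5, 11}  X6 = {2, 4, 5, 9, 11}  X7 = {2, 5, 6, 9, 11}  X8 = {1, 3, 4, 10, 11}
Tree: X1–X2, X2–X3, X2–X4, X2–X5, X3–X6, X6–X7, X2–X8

Yes; width 4.

Checking the three conditions: (i) the bags cover all of {0, 1, 2, 3, 4, 5, 6, 7, 8, 9, 10, 11}; (ii) for each edge, some bag contains both endpoints; (iii) the bags containing any fixed vertex form a subtree. All hold, so the decomposition is valid with width 5 − 1 = 4.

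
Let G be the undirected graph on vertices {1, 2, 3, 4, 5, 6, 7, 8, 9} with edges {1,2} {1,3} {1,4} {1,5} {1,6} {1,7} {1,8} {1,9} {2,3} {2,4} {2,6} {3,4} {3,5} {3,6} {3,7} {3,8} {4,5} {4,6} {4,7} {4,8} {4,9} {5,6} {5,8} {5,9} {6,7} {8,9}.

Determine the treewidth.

4

A width-4 tree decomposition is:
Bags: B1 = {1, 3, 4, 5, 8}  B2 = {1, 3, 4, 5, 6}  B3 = {1, 2, 3, 4, 6}  B4 = {1, 4, 5, 8, 9}  B5 = {1, 3, 4, 6, 7}
Tree: B1–B2, B2–B3, B1–B4, B3–B5
Every bag has size at most 5, so the width is 5 − 1 = 4 and tw(G) ≤ 4. Conversely, {1, 4, 5, 8, 9} is a clique of size 5, and the vertices of any clique must share a bag in every tree decomposition; so some bag has ≥ 5 vertices and tw(G) ≥ 4. Combining the bounds, tw(G) = 4.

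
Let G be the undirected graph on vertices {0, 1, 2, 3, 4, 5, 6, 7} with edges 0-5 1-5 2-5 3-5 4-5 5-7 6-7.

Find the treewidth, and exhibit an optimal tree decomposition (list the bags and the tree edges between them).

Every bag has size at most 2, so the width is 2 − 1 = 1 and tw(G) ≤ 1. Any graph with an edge has treewidth ≥ 1, and G has the edge 5–7. Therefore the treewidth is 1.

Treewidth 1.
One optimal decomposition is:
Bags: B1 = {5, 7}  B2 = {4, 5}  B3 = {0, 5}  B4 = {1, 5}  B5 = {2, 5}  B6 = {6, 7}  B7 = {3, 5}
Tree: B1–B2, B2–B3, B1–B4, B2–B5, B1–B6, B1–B7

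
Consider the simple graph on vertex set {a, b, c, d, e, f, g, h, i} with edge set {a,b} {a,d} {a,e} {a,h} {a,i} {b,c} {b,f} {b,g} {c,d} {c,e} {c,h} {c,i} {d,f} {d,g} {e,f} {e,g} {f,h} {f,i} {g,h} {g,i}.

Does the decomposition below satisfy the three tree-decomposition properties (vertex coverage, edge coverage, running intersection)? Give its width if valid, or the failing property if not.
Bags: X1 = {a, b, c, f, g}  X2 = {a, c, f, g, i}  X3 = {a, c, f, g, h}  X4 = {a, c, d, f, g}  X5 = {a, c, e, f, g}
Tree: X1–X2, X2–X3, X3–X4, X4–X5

Yes; width 4.

Checking the three conditions: (i) the bags cover all of {a, b, c, d, e, f, g, h, i}; (ii) for each edge, some bag contains both endpoints; (iii) the bags containing any fixed vertex form a subtree. All hold, so the decomposition is valid with width 5 − 1 = 4.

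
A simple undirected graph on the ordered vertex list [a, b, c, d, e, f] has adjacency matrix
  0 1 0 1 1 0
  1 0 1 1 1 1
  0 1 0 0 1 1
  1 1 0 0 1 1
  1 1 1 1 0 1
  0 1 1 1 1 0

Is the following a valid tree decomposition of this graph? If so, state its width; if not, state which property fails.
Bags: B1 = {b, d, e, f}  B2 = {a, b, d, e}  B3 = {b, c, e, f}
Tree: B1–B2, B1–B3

Yes; width 3.

Checking the three conditions: (i) the bags cover all of {a, b, c, d, e, f}; (ii) for each edge, some bag contains both endpoints; (iii) the bags containing any fixed vertex form a subtree. All hold, so the decomposition is valid with width 4 − 1 = 3.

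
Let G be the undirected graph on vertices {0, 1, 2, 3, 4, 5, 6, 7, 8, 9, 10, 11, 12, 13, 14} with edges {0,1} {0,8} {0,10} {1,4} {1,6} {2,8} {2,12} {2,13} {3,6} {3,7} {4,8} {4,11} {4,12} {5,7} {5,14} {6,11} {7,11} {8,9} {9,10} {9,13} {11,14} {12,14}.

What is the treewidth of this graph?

A width-3 tree decomposition is:
Bags: B1 = {3, 5, 6, 7}  B2 = {5, 6, 7, 11}  B3 = {5, 6, 11, 14}  B4 = {1, 6, 11, 14}  B5 = {1, 4, 11, 14}  B6 = {1, 4, 12, 14}  B7 = {0, 1, 4, 12}  B8 = {0, 4, 8, 12}  B9 = {0, 2, 8, 12}  B10 = {0, 2, 8, 10}  B11 = {2, 8, 9, 10}  B12 = {2, 9, 10, 13}
Tree: B1–B2, B2–B3, B3–B4, B4–B5, B5–B6, B6–B7, B7–B8, B8–B9, B9–B10, B10–B11, B11–B12
Each bag holds 4 vertices, so the decomposition has width 3, which upper-bounds the treewidth. For the lower bound: the 4 vertex sets {3,5,7}, {6}, {11}, {1,4,12,14} are disjoint, each induces a connected subgraph, and every pair is joined by at least one edge of G. Contracting each set to a single vertex therefore yields K_{4} as a minor, and since treewidth is minor-monotone, tw(G) ≥ tw(K_{4}) = 3. The upper and lower bounds meet at 3, so that is the treewidth.

3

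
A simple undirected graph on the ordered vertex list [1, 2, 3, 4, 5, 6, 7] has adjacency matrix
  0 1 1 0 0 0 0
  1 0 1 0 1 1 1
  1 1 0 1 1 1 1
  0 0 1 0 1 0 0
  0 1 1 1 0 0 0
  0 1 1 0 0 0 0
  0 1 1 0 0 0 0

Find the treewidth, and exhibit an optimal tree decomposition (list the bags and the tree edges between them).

Treewidth 2.
One such decomposition:
Bags: B1 = {3, 4, 5}  B2 = {2, 3, 5}  B3 = {2, 3, 6}  B4 = {1, 2, 3}  B5 = {2, 3, 7}
Tree: B1–B2, B2–B3, B2–B4, B2–B5

Every bag has size at most 3, so the width is 3 − 1 = 2 and tw(G) ≤ 2. On the other hand G contains the 3-clique {1, 2, 3}. A clique must lie in a single bag of any decomposition, so no decomposition can have width below 2. Therefore the treewidth is 2.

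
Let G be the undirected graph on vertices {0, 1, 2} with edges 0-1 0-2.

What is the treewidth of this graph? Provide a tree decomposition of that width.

Treewidth 1.
Bags: B1 = {0, 2}  B2 = {0, 1}
Tree: B1–B2

Every bag has size at most 2, so the width is 2 − 1 = 1 and tw(G) ≤ 1. G has an edge, so its treewidth is at least 1. Therefore the treewidth is 1.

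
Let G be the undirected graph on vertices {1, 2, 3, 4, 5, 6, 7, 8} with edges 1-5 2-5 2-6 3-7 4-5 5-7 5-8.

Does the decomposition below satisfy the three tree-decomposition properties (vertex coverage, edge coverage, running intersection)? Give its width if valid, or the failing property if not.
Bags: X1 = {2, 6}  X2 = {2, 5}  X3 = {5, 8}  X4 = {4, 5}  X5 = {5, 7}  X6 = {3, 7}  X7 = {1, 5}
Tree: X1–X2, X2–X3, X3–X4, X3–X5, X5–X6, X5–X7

Checking the three conditions: (i) the bags cover all of {1, 2, 3, 4, 5, 6, 7, 8}; (ii) for each edge, some bag contains both endpoints; (iii) the bags containing any fixed vertex form a subtree. All hold, so the decomposition is valid with width 2 − 1 = 1.

Yes; width 1.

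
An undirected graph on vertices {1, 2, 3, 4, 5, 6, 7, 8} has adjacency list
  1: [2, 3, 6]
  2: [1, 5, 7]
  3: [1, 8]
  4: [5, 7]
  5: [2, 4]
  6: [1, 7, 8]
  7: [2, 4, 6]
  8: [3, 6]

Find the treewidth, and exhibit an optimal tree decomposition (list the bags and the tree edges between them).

Treewidth 2.
One such decomposition:
Bags: B1 = {1, 3, 8}  B2 = {1, 6, 8}  B3 = {1, 2, 6}  B4 = {2, 6, 7}  B5 = {2, 5, 7}  B6 = {4, 5, 7}
Tree: B1–B2, B2–B3, B3–B4, B4–B5, B5–B6

The largest bag has 3 vertices, giving width 2; this decomposition certifies tw(G) ≤ 2. Since 3–8–6–1–3 is a cycle in G, G is not acyclic. Forests are exactly the graphs of treewidth ≤ 1, so tw(G) ≥ 2. Combining the bounds, tw(G) = 2.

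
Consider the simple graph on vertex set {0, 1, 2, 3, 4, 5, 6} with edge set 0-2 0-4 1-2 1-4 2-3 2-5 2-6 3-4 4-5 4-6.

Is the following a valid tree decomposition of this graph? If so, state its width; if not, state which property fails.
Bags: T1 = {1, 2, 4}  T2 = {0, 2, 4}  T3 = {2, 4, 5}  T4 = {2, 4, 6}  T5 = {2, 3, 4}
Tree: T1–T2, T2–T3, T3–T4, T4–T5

Vertex coverage: the bags together contain {0, 1, 2, 3, 4, 5, 6}, the full vertex set. Edge coverage: each edge of G has both endpoints in at least one bag. Running intersection: for every vertex, the bags containing it form a connected subtree. All three properties hold, so this is a valid tree decomposition of width max|bag| − 1 = 2, and hence tw(G) ≤ 2.

Yes; width 2.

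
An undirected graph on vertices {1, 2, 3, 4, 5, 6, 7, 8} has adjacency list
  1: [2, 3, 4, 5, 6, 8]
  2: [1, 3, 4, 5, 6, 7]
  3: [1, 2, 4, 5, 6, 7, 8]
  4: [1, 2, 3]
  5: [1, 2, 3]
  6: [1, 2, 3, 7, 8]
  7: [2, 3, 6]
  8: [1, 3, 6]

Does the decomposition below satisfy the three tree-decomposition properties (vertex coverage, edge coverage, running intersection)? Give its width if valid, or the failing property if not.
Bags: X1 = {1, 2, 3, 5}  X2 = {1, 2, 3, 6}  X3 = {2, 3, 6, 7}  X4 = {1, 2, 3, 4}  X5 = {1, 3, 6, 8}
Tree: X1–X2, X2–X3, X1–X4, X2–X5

Yes; width 3.

Vertex coverage: the bags together contain {1, 2, 3, 4, 5, 6, 7, 8}, the full vertex set. Edge coverage: each edge of G has both endpoints in at least one bag. Running intersection: for every vertex, the bags containing it form a connected subtree. All three properties hold, so this is a valid tree decomposition of width max|bag| − 1 = 3, and hence tw(G) ≤ 3.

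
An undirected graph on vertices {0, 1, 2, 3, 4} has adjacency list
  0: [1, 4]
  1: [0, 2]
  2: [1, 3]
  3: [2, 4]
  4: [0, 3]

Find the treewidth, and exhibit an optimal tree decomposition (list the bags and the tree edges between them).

Treewidth 2.
One such decomposition:
Bags: B1 = {1, 2, 3}  B2 = {0, 1, 3}  B3 = {0, 3, 4}
Tree: B1–B2, B2–B3

Every bag has size at most 3, so the width is 3 − 1 = 2 and tw(G) ≤ 2. The edges 3–2–1–0–4–3 form a cycle, so G is not a tree and its treewidth is at least 2. Therefore the treewidth is 2.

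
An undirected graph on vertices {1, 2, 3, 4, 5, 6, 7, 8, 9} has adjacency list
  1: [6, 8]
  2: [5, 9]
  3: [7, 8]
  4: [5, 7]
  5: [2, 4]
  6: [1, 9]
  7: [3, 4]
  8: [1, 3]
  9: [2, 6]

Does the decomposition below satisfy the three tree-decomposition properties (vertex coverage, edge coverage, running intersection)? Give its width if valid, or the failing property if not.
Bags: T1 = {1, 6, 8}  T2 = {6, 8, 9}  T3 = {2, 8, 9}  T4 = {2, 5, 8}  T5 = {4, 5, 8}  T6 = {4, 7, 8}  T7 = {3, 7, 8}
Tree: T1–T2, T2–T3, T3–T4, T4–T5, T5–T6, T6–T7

Yes; width 2.

Vertex coverage: the bags together contain {1, 2, 3, 4, 5, 6, 7, 8, 9}, the full vertex set. Edge coverage: each edge of G has both endpoints in at least one bag. Running intersection: for every vertex, the bags containing it form a connected subtree. All three properties hold, so this is a valid tree decomposition of width max|bag| − 1 = 2, and hence tw(G) ≤ 2.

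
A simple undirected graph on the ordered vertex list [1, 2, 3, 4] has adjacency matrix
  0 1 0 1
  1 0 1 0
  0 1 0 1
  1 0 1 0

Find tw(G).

2

A width-2 tree decomposition is:
Bags: B1 = {1, 3, 4}  B2 = {1, 2, 3}
Tree: B1–B2
Each bag holds 3 vertices, so the decomposition has width 2, which upper-bounds the treewidth. The edges 1–4–3–2–1 form a cycle, so G is not a tree and its treewidth is at least 2. The upper and lower bounds meet at 2, so that is the treewidth.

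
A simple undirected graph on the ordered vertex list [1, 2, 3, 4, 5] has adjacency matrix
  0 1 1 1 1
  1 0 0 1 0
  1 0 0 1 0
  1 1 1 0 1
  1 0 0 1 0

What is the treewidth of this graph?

A width-2 tree decomposition is:
Bags: B1 = {1, 3, 4}  B2 = {1, 4, 5}  B3 = {1, 2, 4}
Tree: B1–B2, B1–B3
Every bag has size at most 3, so the width is 3 − 1 = 2 and tw(G) ≤ 2. On the other hand G contains the 3-clique {1, 2, 4}. A clique must lie in a single bag of any decomposition, so no decomposition can have width below 2. Combining the bounds, tw(G) = 2.

2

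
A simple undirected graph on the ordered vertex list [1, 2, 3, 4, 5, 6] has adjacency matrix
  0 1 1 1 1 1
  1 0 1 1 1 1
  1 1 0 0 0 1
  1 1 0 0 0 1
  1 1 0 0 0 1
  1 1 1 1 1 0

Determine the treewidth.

3

A width-3 tree decomposition is:
Bags: B1 = {1, 2, 5, 6}  B2 = {1, 2, 3, 6}  B3 = {1, 2, 4, 6}
Tree: B1–B2, B2–B3
Every bag has size at most 4, so the width is 4 − 1 = 3 and tw(G) ≤ 3. For the lower bound, the 4 vertices {1, 2, 3, 6} are pairwise adjacent, and any tree decomposition puts a clique entirely inside one bag — forcing width ≥ 3. Therefore the treewidth is 3.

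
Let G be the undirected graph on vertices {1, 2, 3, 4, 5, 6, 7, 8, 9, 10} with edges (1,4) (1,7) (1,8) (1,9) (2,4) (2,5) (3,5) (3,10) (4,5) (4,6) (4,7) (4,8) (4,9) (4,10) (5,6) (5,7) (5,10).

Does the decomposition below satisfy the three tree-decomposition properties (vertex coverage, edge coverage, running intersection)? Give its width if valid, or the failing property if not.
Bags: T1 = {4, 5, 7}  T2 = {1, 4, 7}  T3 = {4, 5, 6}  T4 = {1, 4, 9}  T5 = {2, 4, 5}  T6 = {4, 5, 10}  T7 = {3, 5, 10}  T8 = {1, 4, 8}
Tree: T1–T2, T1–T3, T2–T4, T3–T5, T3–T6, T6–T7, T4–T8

Vertex coverage: the bags together contain {1, 2, 3, 4, 5, 6, 7, 8, 9, 10}, the full vertex set. Edge coverage: each edge of G has both endpoints in at least one bag. Running intersection: for every vertex, the bags containing it form a connected subtree. All three properties hold, so this is a valid tree decomposition of width max|bag| − 1 = 2, and hence tw(G) ≤ 2.

Yes; width 2.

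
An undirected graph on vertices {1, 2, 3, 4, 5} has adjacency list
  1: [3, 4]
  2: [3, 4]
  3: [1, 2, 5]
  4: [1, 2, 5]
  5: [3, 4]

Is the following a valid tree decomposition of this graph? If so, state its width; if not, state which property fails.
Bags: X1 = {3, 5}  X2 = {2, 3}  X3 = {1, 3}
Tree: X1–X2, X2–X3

No — vertex 4 appears in no bag.

A tree decomposition must satisfy three properties: every vertex lies in some bag; for every edge, both endpoints lie together in some bag; and for every vertex, the bags containing it form a connected subtree. Here vertex 4 appears in no bag, so the decomposition is invalid.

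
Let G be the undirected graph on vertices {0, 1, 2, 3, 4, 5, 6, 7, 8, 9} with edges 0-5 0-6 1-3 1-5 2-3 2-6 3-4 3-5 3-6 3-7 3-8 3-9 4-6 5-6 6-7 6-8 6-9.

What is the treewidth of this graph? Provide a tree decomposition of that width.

Every bag has size at most 3, so the width is 3 − 1 = 2 and tw(G) ≤ 2. For the lower bound, the 3 vertices {0, 5, 6} are pairwise adjacent, and any tree decomposition puts a clique entirely inside one bag — forcing width ≥ 2. Combining the bounds, tw(G) = 2.

Treewidth 2.
Bags: B1 = {0, 5, 6}  B2 = {3, 5, 6}  B3 = {1, 3, 5}  B4 = {3, 6, 7}  B5 = {3, 6, 8}  B6 = {2, 3, 6}  B7 = {3, 4, 6}  B8 = {3, 6, 9}
Tree: B1–B2, B2–B3, B2–B4, B4–B5, B2–B6, B4–B7, B6–B8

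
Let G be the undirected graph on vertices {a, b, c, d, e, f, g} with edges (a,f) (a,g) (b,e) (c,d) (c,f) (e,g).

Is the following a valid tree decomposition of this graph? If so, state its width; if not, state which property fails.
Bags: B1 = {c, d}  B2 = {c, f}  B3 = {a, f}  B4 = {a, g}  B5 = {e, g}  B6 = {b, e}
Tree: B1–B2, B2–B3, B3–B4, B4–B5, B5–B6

Yes; width 1.

Vertex coverage: the bags together contain {a, b, c, d, e, f, g}, the full vertex set. Edge coverage: each edge of G has both endpoints in at least one bag. Running intersection: for every vertex, the bags containing it form a connected subtree. All three properties hold, so this is a valid tree decomposition of width max|bag| − 1 = 1, and hence tw(G) ≤ 1.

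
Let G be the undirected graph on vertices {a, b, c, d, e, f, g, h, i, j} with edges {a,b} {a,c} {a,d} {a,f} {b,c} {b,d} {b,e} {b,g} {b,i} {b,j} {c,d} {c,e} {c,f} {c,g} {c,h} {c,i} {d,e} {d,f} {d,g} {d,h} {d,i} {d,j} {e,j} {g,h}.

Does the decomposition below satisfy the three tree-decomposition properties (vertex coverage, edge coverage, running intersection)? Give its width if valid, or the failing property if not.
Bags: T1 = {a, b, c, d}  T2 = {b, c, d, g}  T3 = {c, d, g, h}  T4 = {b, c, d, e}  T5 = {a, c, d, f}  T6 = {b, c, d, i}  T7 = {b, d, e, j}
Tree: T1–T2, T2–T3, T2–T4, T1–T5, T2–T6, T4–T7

Yes; width 3.

Every vertex of G appears in some bag (union = {a, b, c, d, e, f, g, h, i, j}); every edge is covered by a bag; and for each vertex v the set of bags containing v is connected in the bag tree. The decomposition is therefore valid. The largest bag has 4 vertices, so the width is 3.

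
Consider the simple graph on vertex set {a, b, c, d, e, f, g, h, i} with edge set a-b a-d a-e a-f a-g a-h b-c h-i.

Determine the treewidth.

1

A width-1 tree decomposition is:
Bags: B1 = {a, h}  B2 = {a, g}  B3 = {a, e}  B4 = {h, i}  B5 = {a, f}  B6 = {a, b}  B7 = {a, d}  B8 = {b, c}
Tree: B1–B2, B2–B3, B1–B4, B1–B5, B3–B6, B2–B7, B6–B8
Every bag has size at most 2, so the width is 2 − 1 = 1 and tw(G) ≤ 1. G has an edge, so its treewidth is at least 1. Therefore the treewidth is 1.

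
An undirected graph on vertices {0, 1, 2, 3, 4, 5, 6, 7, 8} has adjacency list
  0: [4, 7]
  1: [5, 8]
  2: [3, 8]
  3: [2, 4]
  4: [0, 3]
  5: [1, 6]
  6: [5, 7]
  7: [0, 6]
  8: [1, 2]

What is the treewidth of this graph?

2

A width-2 tree decomposition is:
Bags: B1 = {5, 6, 7}  B2 = {0, 5, 7}  B3 = {0, 4, 5}  B4 = {3, 4, 5}  B5 = {2, 3, 5}  B6 = {2, 5, 8}  B7 = {1, 5, 8}
Tree: B1–B2, B2–B3, B3–B4, B4–B5, B5–B6, B6–B7
The largest bag has 3 vertices, giving width 2; this decomposition certifies tw(G) ≤ 2. For the lower bound, G contains the cycle 5–6–7–0–4–3–2–8–1–5, so G is not a forest; only forests have treewidth ≤ 1, hence tw(G) ≥ 2. The upper and lower bounds meet at 2, so that is the treewidth.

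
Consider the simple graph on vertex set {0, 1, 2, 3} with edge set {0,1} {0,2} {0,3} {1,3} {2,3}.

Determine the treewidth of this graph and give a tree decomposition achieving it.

Treewidth 2.
Bags: B1 = {0, 1, 3}  B2 = {0, 2, 3}
Tree: B1–B2

Each bag holds 3 vertices, so the decomposition has width 2, which upper-bounds the treewidth. On the other hand G contains the 3-clique {0, 1, 3}. A clique must lie in a single bag of any decomposition, so no decomposition can have width below 2. The upper and lower bounds meet at 2, so that is the treewidth.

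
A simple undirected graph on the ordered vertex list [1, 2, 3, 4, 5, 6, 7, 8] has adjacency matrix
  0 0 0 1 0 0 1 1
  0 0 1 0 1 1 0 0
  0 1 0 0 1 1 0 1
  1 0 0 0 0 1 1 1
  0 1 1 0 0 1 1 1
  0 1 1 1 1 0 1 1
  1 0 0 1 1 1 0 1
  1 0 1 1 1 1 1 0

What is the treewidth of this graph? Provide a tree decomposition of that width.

Treewidth 3.
One such decomposition:
Bags: B1 = {4, 6, 7, 8}  B2 = {1, 4, 7, 8}  B3 = {5, 6, 7, 8}  B4 = {3, 5, 6, 8}  B5 = {2, 3, 5, 6}
Tree: B1–B2, B1–B3, B3–B4, B4–B5

Every bag has size at most 4, so the width is 4 − 1 = 3 and tw(G) ≤ 3. Conversely, {1, 4, 7, 8} is a clique of size 4, and the vertices of any clique must share a bag in every tree decomposition; so some bag has ≥ 4 vertices and tw(G) ≥ 3. Combining the bounds, tw(G) = 3.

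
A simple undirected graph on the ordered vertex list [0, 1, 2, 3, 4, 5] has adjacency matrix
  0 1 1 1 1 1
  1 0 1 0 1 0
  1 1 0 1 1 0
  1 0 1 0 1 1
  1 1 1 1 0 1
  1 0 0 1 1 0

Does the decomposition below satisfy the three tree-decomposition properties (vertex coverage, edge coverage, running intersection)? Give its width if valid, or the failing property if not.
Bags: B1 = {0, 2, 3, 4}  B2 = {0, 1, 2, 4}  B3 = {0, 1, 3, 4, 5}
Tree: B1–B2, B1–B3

A tree decomposition must satisfy three properties: every vertex lies in some bag; for every edge, both endpoints lie together in some bag; and for every vertex, the bags containing it form a connected subtree. Here bags containing vertex 1 are not connected in the tree, so the decomposition is invalid.

No — bags containing vertex 1 are not connected in the tree.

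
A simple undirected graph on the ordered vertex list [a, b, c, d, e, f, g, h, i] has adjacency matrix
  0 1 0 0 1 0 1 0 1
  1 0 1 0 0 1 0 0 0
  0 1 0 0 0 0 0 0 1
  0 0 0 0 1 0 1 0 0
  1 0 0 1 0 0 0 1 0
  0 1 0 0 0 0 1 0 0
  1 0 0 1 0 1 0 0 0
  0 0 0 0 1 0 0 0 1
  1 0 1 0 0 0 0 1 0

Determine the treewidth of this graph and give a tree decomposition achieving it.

Treewidth 3.
Bags: B1 = {d, e, h, i}  B2 = {a, d, e, i}  B3 = {a, d, g, i}  B4 = {a, c, g, i}  B5 = {a, b, c, g}  B6 = {b, c, f, g}
Tree: B1–B2, B2–B3, B3–B4, B4–B5, B5–B6

The largest bag has 4 vertices, giving width 3; this decomposition certifies tw(G) ≤ 3. For the lower bound: the 4 vertex sets {d,e,h}, {i}, {a}, {b,c,f,g} are disjoint, each induces a connected subgraph, and every pair is joined by at least one edge of G. Contracting each set to a single vertex therefore yields K_{4} as a minor, and since treewidth is minor-monotone, tw(G) ≥ tw(K_{4}) = 3. Therefore the treewidth is 3.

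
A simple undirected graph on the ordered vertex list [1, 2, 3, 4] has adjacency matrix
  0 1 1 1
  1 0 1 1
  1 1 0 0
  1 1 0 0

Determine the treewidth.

A width-2 tree decomposition is:
Bags: B1 = {1, 2, 4}  B2 = {1, 2, 3}
Tree: B1–B2
Every bag has size at most 3, so the width is 3 − 1 = 2 and tw(G) ≤ 2. For the lower bound, the 3 vertices {1, 2, 3} are pairwise adjacent, and any tree decomposition puts a clique entirely inside one bag — forcing width ≥ 2. Hence tw(G) = 2 exactly.

2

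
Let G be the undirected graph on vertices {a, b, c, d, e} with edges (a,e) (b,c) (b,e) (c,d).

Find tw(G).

A width-1 tree decomposition is:
Bags: B1 = {c, d}  B2 = {b, c}  B3 = {b, e}  B4 = {a, e}
Tree: B1–B2, B2–B3, B3–B4
Each bag holds 2 vertices, so the decomposition has width 1, which upper-bounds the treewidth. Since G has at least one edge (e.g. d–c), it is not an edgeless graph, so tw(G) ≥ 1. Therefore the treewidth is 1.

1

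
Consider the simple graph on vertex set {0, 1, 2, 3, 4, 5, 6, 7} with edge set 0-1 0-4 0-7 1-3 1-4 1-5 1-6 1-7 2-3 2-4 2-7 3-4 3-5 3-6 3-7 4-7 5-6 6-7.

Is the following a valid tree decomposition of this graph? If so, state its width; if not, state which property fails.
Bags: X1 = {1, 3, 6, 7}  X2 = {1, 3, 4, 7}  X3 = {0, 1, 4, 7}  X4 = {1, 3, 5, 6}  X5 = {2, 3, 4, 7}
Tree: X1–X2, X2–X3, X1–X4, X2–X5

Yes; width 3.

Checking the three conditions: (i) the bags cover all of {0, 1, 2, 3, 4, 5, 6, 7}; (ii) for each edge, some bag contains both endpoints; (iii) the bags containing any fixed vertex form a subtree. All hold, so the decomposition is valid with width 4 − 1 = 3.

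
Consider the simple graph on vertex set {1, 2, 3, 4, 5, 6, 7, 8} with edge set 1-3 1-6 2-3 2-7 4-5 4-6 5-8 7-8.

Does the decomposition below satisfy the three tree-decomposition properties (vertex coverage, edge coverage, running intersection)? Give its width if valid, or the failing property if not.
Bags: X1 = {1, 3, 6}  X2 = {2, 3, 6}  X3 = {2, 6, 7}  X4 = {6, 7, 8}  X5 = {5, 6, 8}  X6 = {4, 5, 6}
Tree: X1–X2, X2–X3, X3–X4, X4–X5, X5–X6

Checking the three conditions: (i) the bags cover all of {1, 2, 3, 4, 5, 6, 7, 8}; (ii) for each edge, some bag contains both endpoints; (iii) the bags containing any fixed vertex form a subtree. All hold, so the decomposition is valid with width 3 − 1 = 2.

Yes; width 2.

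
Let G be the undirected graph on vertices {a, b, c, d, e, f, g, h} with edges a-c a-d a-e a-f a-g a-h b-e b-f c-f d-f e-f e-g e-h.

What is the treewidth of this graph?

A width-2 tree decomposition is:
Bags: B1 = {b, e, f}  B2 = {a, e, f}  B3 = {a, c, f}  B4 = {a, e, g}  B5 = {a, d, f}  B6 = {a, e, h}
Tree: B1–B2, B2–B3, B2–B4, B3–B5, B2–B6
Every bag has size at most 3, so the width is 3 − 1 = 2 and tw(G) ≤ 2. On the other hand G contains the 3-clique {a, e, g}. A clique must lie in a single bag of any decomposition, so no decomposition can have width below 2. Therefore the treewidth is 2.

2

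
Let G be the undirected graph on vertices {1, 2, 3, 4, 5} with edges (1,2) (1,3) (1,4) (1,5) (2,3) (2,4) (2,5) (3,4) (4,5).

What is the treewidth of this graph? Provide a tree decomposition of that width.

The largest bag has 4 vertices, giving width 3; this decomposition certifies tw(G) ≤ 3. On the other hand G contains the 4-clique {1, 2, 3, 4}. A clique must lie in a single bag of any decomposition, so no decomposition can have width below 3. Hence tw(G) = 3 exactly.

Treewidth 3.
One such decomposition:
Bags: B1 = {1, 2, 4, 5}  B2 = {1, 2, 3, 4}
Tree: B1–B2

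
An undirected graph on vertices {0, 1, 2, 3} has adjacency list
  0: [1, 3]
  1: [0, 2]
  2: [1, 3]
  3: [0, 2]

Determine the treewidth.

A width-2 tree decomposition is:
Bags: B1 = {0, 2, 3}  B2 = {0, 1, 2}
Tree: B1–B2
Every bag has size at most 3, so the width is 3 − 1 = 2 and tw(G) ≤ 2. For the lower bound, G contains the cycle 0–3–2–1–0, so G is not a forest; only forests have treewidth ≤ 1, hence tw(G) ≥ 2. Combining the bounds, tw(G) = 2.

2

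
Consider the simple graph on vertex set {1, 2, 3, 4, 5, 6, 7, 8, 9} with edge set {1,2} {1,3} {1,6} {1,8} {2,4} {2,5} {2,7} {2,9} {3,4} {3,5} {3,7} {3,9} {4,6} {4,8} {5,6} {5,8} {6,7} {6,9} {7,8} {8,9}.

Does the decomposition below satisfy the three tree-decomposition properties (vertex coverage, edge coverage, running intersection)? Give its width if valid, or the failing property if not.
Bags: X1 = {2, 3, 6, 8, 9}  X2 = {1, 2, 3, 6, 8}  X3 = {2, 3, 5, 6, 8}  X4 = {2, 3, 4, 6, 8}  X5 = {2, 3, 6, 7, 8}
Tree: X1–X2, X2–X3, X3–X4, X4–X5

Yes; width 4.

Every vertex of G appears in some bag (union = {1, 2, 3, 4, 5, 6, 7, 8, 9}); every edge is covered by a bag; and for each vertex v the set of bags containing v is connected in the bag tree. The decomposition is therefore valid. The largest bag has 5 vertices, so the width is 4.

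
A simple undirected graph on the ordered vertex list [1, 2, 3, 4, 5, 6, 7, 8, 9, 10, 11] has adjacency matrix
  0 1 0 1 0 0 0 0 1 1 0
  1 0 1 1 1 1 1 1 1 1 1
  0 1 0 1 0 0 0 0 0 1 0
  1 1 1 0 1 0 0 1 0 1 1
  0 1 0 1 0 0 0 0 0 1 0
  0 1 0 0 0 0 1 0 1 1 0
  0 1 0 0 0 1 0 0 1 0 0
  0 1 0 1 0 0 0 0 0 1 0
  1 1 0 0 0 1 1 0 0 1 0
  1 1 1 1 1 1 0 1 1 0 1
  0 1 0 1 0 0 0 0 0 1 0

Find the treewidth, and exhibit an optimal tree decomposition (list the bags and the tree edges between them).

Treewidth 3.
One such decomposition:
Bags: B1 = {1, 2, 9, 10}  B2 = {1, 2, 4, 10}  B3 = {2, 3, 4, 10}  B4 = {2, 6, 9, 10}  B5 = {2, 4, 10, 11}  B6 = {2, 4, 8, 10}  B7 = {2, 6, 7, 9}  B8 = {2, 4, 5, 10}
Tree: B1–B2, B2–B3, B1–B4, B3–B5, B5–B6, B4–B7, B3–B8

Every bag has size at most 4, so the width is 4 − 1 = 3 and tw(G) ≤ 3. Conversely, {1, 2, 9, 10} is a clique of size 4, and the vertices of any clique must share a bag in every tree decomposition; so some bag has ≥ 4 vertices and tw(G) ≥ 3. Therefore the treewidth is 3.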